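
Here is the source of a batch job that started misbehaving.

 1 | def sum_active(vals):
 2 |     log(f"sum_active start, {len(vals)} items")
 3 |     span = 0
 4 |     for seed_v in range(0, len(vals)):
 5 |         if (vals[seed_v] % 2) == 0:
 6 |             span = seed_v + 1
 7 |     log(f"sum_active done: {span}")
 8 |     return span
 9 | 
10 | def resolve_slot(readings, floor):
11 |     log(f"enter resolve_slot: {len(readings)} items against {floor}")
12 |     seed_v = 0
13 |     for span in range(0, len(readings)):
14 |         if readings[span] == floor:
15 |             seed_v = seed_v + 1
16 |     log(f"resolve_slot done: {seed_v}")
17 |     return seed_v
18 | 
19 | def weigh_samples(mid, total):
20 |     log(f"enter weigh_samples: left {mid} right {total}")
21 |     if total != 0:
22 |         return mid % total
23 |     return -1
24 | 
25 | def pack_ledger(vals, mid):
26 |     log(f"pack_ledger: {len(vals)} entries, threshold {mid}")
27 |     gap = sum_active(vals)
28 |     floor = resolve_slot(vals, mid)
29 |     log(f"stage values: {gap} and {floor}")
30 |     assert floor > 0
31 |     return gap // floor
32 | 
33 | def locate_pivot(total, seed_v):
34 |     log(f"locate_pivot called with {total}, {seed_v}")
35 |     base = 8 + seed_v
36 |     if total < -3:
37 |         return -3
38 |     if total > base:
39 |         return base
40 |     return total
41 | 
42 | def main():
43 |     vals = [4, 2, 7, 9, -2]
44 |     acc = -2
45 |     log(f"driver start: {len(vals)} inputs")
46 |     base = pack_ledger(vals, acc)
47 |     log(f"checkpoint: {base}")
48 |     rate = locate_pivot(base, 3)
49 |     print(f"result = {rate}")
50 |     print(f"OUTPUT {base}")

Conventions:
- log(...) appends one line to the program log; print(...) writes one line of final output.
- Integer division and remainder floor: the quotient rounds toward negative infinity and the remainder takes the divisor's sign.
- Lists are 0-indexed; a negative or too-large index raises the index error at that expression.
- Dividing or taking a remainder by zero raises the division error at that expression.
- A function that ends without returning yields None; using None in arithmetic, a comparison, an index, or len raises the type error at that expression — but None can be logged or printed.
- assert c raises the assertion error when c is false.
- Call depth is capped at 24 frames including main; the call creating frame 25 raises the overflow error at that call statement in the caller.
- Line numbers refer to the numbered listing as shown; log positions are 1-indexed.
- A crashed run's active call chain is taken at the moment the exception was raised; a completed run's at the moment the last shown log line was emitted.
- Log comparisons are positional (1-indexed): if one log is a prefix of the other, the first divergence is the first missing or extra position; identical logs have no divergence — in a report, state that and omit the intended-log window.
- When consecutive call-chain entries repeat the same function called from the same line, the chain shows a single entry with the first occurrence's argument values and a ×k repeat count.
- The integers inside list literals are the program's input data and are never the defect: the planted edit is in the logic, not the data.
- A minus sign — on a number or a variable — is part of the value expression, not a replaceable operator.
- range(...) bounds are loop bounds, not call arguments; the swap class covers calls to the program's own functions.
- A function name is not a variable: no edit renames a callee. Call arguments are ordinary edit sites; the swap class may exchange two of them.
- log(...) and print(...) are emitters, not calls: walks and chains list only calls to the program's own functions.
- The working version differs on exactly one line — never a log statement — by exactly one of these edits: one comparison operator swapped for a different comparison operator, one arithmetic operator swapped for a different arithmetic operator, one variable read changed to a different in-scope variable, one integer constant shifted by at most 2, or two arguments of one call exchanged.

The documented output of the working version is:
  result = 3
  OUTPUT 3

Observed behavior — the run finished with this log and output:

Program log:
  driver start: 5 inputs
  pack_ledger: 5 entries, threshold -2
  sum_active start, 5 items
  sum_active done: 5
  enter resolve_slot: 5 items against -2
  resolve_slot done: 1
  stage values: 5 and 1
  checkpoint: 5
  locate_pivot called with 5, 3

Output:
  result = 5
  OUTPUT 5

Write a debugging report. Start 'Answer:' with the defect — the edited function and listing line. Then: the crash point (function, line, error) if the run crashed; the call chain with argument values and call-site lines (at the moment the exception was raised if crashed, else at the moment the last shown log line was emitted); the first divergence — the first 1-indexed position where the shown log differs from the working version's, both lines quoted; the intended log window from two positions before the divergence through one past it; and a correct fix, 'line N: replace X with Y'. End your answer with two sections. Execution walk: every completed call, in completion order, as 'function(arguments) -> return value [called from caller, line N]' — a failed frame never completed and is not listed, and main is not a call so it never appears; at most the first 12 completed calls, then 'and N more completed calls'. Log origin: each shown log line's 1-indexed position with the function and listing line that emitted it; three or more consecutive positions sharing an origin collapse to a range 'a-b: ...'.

Answer: the defect is in sum_active at line 6.
Key fact: The log first diverges at position 4: the faulty run prints 'sum_active done: 5' where the working version prints 'sum_active done: 3'.
Call chain: main -> locate_pivot(5, 3) (called at line 48).
First divergence: position 4 — shown 'sum_active done: 5', intended 'sum_active done: 3'.
Intended log window:
  2: pack_ledger: 5 entries, threshold -2
  3: sum_active start, 5 items
  4: sum_active done: 3
  5: enter resolve_slot: 5 items against -2
Execution walk:
  sum_active([4, 2, 7, 9, -2]) -> 5  [called from pack_ledger, line 27]
  resolve_slot([4, 2, 7, 9, -2], -2) -> 1  [called from pack_ledger, line 28]
  pack_ledger([4, 2, 7, 9, -2], -2) -> 5  [called from main, line 46]
  locate_pivot(5, 3) -> 5  [called from main, line 48]
Origin of each log line:
  1: logged in main at line 45
  2: logged in pack_ledger at line 26
  3: logged in sum_active at line 2
  4: logged in sum_active at line 7
  5: logged in resolve_slot at line 11
  6: logged in resolve_slot at line 16
  7: logged in pack_ledger at line 29
  8: logged in main at line 47
  9: logged in locate_pivot at line 34
A correct fix: line 6: replace `seed_v` with `span`.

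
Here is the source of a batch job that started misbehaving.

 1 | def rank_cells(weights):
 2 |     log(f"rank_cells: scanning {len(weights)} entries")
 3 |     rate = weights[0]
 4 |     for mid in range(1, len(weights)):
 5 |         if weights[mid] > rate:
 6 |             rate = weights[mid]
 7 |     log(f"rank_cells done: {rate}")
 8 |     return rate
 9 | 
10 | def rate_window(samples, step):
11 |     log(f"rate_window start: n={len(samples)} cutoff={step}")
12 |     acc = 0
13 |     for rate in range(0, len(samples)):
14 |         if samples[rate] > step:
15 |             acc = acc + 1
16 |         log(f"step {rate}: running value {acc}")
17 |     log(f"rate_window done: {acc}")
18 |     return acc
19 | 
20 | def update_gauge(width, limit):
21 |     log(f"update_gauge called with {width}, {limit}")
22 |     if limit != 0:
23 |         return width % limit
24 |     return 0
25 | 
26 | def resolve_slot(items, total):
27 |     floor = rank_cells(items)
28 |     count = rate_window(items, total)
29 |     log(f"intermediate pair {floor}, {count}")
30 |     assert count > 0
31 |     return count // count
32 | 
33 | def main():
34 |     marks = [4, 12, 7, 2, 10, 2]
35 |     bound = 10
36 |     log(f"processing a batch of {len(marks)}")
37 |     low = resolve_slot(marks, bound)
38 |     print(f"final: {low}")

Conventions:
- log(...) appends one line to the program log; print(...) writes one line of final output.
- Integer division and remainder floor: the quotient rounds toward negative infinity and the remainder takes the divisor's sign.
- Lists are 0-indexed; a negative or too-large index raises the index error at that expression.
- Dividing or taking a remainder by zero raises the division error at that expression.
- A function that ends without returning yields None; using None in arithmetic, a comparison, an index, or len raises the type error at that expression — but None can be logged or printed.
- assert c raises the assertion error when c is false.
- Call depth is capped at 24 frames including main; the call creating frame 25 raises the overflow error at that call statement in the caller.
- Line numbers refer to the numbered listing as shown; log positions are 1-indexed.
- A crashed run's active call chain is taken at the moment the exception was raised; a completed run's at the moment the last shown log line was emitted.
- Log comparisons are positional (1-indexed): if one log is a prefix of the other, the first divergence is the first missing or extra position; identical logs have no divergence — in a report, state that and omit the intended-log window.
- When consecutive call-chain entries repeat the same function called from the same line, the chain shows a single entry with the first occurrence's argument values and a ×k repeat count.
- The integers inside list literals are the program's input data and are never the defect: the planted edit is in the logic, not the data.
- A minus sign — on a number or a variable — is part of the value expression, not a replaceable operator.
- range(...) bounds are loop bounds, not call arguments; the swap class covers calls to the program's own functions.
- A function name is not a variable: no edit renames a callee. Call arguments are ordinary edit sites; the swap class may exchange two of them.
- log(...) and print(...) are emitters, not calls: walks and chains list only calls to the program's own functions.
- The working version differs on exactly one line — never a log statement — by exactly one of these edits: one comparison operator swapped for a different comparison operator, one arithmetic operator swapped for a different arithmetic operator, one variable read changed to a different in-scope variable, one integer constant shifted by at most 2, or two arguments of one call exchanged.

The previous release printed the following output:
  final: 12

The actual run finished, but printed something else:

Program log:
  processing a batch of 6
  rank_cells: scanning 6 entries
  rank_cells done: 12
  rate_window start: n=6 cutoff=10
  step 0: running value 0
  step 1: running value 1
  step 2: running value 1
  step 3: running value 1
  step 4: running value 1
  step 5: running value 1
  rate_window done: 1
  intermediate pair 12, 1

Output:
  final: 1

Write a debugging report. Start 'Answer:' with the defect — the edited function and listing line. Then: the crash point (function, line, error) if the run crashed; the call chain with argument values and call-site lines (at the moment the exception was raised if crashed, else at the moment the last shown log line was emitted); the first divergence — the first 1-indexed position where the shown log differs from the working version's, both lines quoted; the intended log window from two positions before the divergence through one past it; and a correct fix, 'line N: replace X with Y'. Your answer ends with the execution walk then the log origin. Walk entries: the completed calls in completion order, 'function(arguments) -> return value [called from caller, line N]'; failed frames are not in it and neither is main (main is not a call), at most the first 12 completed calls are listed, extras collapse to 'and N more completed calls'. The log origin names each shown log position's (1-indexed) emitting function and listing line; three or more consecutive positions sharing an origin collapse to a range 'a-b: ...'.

Answer: the defect is in resolve_slot at line 31.
The tell: The two runs log identically and part ways only at the printed values.
Call chain: main -> resolve_slot([4, 12, 7, 2, 10, 2], 10) (called at line 37).
First divergence: none; the two logs match at every position.
Execution walk:
  rank_cells([4, 12, 7, 2, 10, 2]) -> 12  [called from resolve_slot, line 27]
  rate_window([4, 12, 7, 2, 10, 2], 10) -> 1  [called from resolve_slot, line 28]
  resolve_slot([4, 12, 7, 2, 10, 2], 10) -> 1  [called from main, line 37]
Log line origins:
  1: emitted by main (line 36)
  2: emitted by rank_cells (line 2)
  3: emitted by rank_cells (line 7)
  4: emitted by rate_window (line 11)
  5-10: emitted by rate_window (line 16)
  11: emitted by rate_window (line 17)
  12: emitted by resolve_slot (line 29)
A correct fix: line 31: replace `count // count` with `floor // count`.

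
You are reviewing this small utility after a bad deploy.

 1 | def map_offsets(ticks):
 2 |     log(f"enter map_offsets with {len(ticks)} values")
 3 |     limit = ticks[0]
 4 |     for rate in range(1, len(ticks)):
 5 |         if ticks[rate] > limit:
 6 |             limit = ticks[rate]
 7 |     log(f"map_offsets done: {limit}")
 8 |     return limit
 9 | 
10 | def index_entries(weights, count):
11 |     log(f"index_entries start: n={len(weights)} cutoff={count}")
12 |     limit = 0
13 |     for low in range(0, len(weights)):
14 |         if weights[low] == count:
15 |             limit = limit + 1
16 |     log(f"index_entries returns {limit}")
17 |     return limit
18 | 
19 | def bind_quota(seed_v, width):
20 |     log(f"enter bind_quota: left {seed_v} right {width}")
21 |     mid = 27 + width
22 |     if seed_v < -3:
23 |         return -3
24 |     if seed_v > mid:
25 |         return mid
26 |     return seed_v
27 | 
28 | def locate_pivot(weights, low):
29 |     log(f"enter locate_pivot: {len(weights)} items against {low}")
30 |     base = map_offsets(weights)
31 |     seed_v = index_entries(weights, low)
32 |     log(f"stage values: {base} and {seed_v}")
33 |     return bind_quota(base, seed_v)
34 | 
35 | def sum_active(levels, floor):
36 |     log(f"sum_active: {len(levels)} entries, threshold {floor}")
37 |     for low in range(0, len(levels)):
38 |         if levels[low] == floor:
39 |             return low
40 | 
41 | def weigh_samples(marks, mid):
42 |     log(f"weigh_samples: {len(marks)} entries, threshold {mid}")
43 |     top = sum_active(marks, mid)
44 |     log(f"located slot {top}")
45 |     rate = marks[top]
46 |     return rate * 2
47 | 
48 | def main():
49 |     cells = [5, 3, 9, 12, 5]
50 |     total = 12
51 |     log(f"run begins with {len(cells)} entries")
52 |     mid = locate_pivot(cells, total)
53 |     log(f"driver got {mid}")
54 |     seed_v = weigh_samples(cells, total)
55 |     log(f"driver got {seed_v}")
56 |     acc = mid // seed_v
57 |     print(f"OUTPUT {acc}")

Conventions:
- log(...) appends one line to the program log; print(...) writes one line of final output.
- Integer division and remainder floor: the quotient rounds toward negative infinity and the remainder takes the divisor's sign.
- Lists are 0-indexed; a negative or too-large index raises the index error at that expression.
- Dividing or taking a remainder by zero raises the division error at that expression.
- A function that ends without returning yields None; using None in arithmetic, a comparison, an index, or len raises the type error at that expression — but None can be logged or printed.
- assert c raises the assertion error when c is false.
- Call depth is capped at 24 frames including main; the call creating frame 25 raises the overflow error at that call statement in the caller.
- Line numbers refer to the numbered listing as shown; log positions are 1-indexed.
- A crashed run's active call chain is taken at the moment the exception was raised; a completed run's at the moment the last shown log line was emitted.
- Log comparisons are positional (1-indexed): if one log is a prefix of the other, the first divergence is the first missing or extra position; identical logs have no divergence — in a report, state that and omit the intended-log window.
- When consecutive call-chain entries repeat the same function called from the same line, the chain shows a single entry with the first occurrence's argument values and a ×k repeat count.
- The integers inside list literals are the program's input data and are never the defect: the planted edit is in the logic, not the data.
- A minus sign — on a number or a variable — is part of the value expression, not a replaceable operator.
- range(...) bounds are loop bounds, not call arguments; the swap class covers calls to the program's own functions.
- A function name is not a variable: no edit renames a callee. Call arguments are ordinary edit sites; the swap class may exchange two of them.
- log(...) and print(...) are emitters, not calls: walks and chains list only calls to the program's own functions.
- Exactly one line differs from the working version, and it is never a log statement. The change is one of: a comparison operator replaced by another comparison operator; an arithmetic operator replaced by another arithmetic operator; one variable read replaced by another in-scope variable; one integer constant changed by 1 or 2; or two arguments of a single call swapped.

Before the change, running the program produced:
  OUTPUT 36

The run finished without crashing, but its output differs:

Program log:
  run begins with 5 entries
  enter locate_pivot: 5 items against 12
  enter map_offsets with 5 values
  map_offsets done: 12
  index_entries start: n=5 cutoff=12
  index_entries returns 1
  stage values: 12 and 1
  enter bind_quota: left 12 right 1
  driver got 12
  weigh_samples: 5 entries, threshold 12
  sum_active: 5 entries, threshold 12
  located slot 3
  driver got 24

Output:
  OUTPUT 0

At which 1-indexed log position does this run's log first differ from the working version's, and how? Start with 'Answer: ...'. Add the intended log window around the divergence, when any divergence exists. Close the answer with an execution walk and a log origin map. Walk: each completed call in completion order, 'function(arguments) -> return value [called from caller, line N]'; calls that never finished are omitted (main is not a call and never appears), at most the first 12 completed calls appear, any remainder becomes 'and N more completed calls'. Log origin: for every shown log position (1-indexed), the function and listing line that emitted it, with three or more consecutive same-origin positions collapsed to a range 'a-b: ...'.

Answer: none (the log streams are identical).
Execution walk:
  map_offsets([5, 3, 9, 12, 5]) -> 12  [called from locate_pivot, line 30]
  index_entries([5, 3, 9, 12, 5], 12) -> 1  [called from locate_pivot, line 31]
  bind_quota(12, 1) -> 12  [called from locate_pivot, line 33]
  locate_pivot([5, 3, 9, 12, 5], 12) -> 12  [called from main, line 52]
  sum_active([5, 3, 9, 12, 5], 12) -> 3  [called from weigh_samples, line 43]
  weigh_samples([5, 3, 9, 12, 5], 12) -> 24  [called from main, line 54]
Log origin:
  1: emitted by main (line 51)
  2: emitted by locate_pivot (line 29)
  3: emitted by map_offsets (line 2)
  4: emitted by map_offsets (line 7)
  5: emitted by index_entries (line 11)
  6: emitted by index_entries (line 16)
  7: emitted by locate_pivot (line 32)
  8: emitted by bind_quota (line 20)
  9: emitted by main (line 53)
  10: emitted by weigh_samples (line 42)
  11: emitted by sum_active (line 36)
  12: emitted by weigh_samples (line 44)
  13: emitted by main (line 55)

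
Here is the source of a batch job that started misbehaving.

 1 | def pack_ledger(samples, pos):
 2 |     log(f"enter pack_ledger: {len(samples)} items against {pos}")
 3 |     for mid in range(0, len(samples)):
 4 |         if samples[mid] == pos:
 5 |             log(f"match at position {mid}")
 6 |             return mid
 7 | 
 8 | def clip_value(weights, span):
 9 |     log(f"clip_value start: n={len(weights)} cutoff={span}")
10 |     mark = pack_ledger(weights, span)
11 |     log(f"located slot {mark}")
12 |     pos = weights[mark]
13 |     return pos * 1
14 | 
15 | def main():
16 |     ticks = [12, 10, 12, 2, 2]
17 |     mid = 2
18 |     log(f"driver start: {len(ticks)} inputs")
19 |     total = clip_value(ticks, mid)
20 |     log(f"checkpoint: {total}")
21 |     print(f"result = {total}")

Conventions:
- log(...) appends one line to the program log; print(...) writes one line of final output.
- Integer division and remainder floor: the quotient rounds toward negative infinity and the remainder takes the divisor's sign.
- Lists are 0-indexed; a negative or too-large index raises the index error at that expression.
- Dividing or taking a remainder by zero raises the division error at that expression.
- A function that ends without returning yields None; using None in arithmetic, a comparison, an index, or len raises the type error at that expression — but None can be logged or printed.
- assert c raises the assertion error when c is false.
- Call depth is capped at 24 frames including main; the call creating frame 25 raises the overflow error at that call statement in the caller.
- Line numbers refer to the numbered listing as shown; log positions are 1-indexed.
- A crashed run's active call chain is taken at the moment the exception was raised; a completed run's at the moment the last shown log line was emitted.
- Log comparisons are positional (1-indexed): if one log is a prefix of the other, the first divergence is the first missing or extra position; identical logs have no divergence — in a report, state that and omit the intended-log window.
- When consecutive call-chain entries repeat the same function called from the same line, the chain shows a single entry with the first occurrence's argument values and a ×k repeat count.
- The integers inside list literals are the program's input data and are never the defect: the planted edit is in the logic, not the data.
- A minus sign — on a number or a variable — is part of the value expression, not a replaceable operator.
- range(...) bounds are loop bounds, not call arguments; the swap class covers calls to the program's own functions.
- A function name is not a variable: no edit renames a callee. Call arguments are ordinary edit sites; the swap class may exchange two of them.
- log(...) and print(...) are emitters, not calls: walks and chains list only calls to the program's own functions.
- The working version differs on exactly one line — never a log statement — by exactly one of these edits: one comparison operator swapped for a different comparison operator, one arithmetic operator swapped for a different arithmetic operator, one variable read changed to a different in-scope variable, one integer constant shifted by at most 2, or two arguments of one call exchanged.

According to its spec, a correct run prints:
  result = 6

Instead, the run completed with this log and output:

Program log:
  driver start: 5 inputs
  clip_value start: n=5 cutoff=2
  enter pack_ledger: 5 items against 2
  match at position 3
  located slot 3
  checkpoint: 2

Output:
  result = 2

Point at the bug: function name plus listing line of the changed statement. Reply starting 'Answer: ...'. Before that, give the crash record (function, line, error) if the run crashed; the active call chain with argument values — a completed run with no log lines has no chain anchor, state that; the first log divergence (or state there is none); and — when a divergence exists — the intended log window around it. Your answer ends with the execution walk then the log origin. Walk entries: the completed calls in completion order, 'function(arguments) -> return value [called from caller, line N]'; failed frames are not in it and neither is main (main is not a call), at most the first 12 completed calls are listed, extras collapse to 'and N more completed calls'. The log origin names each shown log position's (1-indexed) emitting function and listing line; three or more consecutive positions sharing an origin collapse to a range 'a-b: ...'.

Answer: the defect is in clip_value at line 13.
Key observation: The log first diverges at position 6: the faulty run prints 'checkpoint: 2' where the working version prints 'checkpoint: 6'.
Call chain: main.
First divergence: position 6 — the shown line 'checkpoint: 2' should read 'checkpoint: 6'.
Intended log window:
  4: match at position 3
  5: located slot 3
  6: checkpoint: 6
Execution walk:
  pack_ledger([12, 10, 12, 2, 2], 2) -> 3  [called from clip_value, line 10]
  clip_value([12, 10, 12, 2, 2], 2) -> 2  [called from main, line 19]
Log line origins:
  1: logged in main at line 18
  2: logged in clip_value at line 9
  3: logged in pack_ledger at line 2
  4: logged in pack_ledger at line 5
  5: logged in clip_value at line 11
  6: logged in main at line 20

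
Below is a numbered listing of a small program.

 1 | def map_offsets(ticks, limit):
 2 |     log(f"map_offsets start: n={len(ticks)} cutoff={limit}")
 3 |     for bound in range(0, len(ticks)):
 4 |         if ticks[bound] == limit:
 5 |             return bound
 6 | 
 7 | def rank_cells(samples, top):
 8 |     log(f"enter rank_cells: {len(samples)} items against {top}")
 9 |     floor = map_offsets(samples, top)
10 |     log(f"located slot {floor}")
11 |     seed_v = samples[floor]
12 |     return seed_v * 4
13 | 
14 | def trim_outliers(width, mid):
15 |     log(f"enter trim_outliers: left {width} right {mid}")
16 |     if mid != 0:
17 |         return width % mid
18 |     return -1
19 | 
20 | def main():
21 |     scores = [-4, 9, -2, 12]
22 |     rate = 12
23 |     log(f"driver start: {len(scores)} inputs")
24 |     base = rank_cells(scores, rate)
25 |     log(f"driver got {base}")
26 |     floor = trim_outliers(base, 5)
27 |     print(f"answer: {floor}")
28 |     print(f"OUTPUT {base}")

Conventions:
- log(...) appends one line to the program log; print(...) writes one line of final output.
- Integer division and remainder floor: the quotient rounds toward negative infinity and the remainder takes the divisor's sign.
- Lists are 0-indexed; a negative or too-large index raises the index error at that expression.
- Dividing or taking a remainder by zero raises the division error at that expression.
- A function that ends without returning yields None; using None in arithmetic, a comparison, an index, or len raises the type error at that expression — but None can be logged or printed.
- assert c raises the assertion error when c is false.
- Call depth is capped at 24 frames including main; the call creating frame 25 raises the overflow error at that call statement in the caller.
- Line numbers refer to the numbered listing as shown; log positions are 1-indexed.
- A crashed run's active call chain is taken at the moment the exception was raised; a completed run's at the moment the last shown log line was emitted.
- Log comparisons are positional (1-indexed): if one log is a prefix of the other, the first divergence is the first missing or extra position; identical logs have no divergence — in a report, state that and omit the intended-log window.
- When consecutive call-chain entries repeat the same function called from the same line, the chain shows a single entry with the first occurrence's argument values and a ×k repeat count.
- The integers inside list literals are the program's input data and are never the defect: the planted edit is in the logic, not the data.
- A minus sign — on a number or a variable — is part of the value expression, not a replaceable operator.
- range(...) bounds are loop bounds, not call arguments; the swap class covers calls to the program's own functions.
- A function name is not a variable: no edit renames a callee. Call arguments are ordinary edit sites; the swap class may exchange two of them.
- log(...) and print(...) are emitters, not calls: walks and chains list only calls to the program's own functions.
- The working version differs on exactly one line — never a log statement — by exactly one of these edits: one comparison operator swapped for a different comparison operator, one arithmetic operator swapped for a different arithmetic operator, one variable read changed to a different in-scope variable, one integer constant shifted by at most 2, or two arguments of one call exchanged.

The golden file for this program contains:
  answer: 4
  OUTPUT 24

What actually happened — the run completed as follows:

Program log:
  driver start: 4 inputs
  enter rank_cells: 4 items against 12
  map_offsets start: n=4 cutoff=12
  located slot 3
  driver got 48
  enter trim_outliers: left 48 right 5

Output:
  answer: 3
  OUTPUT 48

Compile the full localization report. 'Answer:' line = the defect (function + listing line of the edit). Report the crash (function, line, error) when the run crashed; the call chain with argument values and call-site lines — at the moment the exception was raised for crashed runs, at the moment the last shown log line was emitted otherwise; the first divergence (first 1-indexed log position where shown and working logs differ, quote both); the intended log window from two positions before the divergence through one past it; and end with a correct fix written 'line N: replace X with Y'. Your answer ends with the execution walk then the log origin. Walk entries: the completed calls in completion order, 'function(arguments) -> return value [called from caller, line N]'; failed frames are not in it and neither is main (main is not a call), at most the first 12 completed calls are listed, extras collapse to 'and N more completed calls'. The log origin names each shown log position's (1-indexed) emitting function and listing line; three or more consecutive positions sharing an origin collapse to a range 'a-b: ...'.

Answer: the defect is in rank_cells at line 12.
The tell: The log first diverges at position 5: the faulty run prints 'driver got 48' where the working version prints 'driver got 24'.
Call chain: main -> trim_outliers(48, 5) (called at line 26).
First divergence: at position 5 the run shows 'driver got 48' where the working version logs 'driver got 24'.
Intended log window:
  3: map_offsets start: n=4 cutoff=12
  4: located slot 3
  5: driver got 24
  6: enter trim_outliers: left 24 right 5
Execution walk:
  map_offsets([-4, 9, -2, 12], 12) -> 3  [called from rank_cells, line 9]
  rank_cells([-4, 9, -2, 12], 12) -> 48  [called from main, line 24]
  trim_outliers(48, 5) -> 3  [called from main, line 26]
Log origins:
  1: from main, line 23
  2: from rank_cells, line 8
  3: from map_offsets, line 2
  4: from rank_cells, line 10
  5: from main, line 25
  6: from trim_outliers, line 15
A correct fix: line 12: replace `4` with `2`.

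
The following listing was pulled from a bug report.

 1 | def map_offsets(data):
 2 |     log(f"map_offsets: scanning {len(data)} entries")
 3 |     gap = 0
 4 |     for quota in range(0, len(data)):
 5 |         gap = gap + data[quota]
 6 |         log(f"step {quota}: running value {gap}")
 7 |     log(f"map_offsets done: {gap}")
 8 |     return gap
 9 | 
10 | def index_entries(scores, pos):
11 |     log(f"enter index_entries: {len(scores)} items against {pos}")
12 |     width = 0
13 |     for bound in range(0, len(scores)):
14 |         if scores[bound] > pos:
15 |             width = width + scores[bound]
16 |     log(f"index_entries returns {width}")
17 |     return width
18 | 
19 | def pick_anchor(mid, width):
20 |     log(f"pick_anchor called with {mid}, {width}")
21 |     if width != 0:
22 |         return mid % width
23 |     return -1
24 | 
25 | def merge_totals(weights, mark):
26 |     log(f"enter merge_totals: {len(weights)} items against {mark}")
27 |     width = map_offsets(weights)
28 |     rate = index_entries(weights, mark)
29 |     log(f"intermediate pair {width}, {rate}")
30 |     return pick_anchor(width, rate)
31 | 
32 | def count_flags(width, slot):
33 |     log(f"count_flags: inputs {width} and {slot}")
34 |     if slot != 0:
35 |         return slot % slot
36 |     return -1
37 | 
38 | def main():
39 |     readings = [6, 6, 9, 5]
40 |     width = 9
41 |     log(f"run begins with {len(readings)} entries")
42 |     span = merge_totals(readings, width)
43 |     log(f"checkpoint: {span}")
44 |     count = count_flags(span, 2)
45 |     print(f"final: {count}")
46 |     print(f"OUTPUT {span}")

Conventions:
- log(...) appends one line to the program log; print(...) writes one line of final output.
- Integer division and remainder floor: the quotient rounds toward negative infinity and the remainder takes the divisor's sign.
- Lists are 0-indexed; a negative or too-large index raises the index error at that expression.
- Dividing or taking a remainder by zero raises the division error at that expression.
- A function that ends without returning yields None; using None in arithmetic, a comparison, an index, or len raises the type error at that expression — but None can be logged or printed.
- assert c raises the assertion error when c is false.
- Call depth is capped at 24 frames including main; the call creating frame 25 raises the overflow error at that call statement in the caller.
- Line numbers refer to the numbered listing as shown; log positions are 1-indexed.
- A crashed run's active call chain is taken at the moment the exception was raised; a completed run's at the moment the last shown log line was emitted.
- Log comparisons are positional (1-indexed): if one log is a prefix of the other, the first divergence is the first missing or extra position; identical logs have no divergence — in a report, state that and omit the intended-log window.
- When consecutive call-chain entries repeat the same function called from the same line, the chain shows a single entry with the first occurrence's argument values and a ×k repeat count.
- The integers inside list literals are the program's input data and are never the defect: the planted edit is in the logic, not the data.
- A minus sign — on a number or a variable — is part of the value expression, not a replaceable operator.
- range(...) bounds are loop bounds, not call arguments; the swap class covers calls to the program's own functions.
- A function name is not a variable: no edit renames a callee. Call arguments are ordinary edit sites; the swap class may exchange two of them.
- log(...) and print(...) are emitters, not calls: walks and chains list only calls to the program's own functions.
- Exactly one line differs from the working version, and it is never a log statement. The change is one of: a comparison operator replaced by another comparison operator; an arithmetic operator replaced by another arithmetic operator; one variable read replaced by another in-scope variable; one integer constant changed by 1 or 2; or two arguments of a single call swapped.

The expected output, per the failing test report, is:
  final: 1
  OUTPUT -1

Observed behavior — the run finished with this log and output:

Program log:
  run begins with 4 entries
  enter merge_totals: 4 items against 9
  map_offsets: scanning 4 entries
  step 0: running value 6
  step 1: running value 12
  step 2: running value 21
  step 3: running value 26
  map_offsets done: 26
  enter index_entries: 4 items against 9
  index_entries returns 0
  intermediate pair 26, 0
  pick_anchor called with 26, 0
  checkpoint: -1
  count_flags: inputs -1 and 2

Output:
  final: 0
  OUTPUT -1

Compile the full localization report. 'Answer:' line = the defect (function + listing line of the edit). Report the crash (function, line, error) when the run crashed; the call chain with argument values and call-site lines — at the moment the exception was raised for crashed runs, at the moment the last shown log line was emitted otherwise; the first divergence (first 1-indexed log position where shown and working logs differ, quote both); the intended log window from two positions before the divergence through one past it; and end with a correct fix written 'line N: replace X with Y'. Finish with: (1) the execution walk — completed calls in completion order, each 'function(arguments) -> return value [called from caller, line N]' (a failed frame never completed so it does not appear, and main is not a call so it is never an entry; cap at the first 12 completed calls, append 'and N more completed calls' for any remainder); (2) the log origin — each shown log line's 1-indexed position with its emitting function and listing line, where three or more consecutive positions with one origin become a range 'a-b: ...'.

Answer: the defect is in count_flags at line 35.
Core observation: The two runs log identically and part ways only at the printed values.
Call chain: main -> count_flags(-1, 2) (called at line 44).
First divergence: none — the logs agree in full.
Execution walk:
  map_offsets([6, 6, 9, 5]) -> 26  [called from merge_totals, line 27]
  index_entries([6, 6, 9, 5], 9) -> 0  [called from merge_totals, line 28]
  pick_anchor(26, 0) -> -1  [called from merge_totals, line 30]
  merge_totals([6, 6, 9, 5], 9) -> -1  [called from main, line 42]
  count_flags(-1, 2) -> 0  [called from main, line 44]
Log origins:
  1 — main, line 41
  2 — merge_totals, line 26
  3 — map_offsets, line 2
  4-7 — map_offsets, line 6
  8 — map_offsets, line 7
  9 — index_entries, line 11
  10 — index_entries, line 16
  11 — merge_totals, line 29
  12 — pick_anchor, line 20
  13 — main, line 43
  14 — count_flags, line 33
A correct fix: line 35: replace `slot % slot` with `width % slot`.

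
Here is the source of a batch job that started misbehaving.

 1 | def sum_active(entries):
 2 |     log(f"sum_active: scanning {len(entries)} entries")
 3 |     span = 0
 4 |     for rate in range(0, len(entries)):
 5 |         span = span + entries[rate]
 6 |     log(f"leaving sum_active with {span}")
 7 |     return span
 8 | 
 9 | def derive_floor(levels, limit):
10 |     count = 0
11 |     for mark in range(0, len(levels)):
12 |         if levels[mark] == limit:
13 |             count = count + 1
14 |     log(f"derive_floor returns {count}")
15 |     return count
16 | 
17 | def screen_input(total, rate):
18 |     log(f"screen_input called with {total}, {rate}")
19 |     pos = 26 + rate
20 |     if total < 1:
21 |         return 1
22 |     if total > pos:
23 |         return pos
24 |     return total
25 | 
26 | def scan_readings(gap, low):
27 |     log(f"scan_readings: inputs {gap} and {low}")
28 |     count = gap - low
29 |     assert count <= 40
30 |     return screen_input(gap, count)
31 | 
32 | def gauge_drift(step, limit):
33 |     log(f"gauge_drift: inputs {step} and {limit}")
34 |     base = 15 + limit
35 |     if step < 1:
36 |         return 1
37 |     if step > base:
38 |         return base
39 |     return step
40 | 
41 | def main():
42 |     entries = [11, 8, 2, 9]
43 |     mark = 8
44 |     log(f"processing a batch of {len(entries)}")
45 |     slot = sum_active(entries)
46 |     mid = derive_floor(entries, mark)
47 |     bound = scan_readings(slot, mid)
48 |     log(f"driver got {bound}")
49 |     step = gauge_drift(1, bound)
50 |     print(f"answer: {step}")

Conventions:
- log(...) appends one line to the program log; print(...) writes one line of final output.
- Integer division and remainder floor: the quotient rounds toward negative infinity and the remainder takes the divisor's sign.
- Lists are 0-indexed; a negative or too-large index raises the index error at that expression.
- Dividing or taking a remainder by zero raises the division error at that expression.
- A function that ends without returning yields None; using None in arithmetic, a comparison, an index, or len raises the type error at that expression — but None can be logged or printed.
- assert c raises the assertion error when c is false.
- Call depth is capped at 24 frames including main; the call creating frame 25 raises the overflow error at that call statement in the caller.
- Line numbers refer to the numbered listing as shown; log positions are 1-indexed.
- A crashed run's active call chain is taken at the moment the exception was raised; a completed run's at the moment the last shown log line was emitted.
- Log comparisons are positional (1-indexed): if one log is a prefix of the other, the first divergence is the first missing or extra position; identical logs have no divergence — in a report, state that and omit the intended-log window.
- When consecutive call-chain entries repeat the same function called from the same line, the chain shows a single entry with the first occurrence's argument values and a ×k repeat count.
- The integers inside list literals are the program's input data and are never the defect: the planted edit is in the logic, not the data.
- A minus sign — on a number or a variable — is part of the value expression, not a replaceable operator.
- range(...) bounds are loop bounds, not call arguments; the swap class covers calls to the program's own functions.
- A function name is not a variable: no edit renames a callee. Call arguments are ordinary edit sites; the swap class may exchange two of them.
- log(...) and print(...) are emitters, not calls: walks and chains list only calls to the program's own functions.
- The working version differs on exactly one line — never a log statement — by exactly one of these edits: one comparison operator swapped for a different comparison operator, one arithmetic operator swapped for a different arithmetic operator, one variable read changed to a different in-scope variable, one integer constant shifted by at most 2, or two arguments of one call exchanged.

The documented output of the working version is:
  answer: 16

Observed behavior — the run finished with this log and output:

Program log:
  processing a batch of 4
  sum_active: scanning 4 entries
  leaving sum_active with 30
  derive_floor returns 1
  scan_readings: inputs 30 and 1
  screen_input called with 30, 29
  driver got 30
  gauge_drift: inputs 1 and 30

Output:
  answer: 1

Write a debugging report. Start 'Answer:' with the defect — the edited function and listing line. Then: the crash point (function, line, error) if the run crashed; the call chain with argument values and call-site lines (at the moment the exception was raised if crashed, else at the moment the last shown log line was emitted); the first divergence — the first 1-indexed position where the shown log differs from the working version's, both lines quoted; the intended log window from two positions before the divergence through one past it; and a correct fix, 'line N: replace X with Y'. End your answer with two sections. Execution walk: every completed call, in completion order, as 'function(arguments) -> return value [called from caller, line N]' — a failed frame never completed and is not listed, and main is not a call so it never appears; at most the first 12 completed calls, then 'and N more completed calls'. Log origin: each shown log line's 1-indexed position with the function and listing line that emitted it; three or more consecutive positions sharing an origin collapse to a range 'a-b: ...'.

Answer: the defect is in main at line 49.
Key observation: Everything matches until log position 8, which reads 'gauge_drift: inputs 1 and 30' in place of 'gauge_drift: inputs 30 and 1'.
Call chain: main -> gauge_drift(1, 30) (called at line 49).
First divergence: position 8 — shown 'gauge_drift: inputs 1 and 30', intended 'gauge_drift: inputs 30 and 1'.
Intended log window:
  6: screen_input called with 30, 29
  7: driver got 30
  8: gauge_drift: inputs 30 and 1
Execution walk:
  sum_active([11, 8, 2, 9]) -> 30  [called from main, line 45]
  derive_floor([11, 8, 2, 9], 8) -> 1  [called from main, line 46]
  screen_input(30, 29) -> 30  [called from scan_readings, line 30]
  scan_readings(30, 1) -> 30  [called from main, line 47]
  gauge_drift(1, 30) -> 1  [called from main, line 49]
Log line origins:
  1 — main, line 44
  2 — sum_active, line 2
  3 — sum_active, line 6
  4 — derive_floor, line 14
  5 — scan_readings, line 27
  6 — screen_input, line 18
  7 — main, line 48
  8 — gauge_drift, line 33
A correct fix: line 49: replace `gauge_drift(1, bound)` with `gauge_drift(bound, 1)`.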